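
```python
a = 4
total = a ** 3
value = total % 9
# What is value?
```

Trace:
`a = 4` → a = 4
`total = a ** 3` → total = 64
`value = total % 9` → value = 1
So value = 1

Answer: 1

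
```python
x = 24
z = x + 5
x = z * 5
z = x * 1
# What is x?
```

Trace:
`x = 24` → x = 24
`z = x + 5` → z = 29
`x = z * 5` → x = 145
`z = x * 1` → z = 145
So x = 145

Answer: 145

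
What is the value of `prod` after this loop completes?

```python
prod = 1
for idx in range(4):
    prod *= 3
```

3^4 = 81
`prod` takes the values: 1 → 3 → 9 → 27 → 81

Answer: 81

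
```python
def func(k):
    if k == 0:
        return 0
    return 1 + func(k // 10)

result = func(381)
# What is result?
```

Count of digits of 381: 3

Answer: 3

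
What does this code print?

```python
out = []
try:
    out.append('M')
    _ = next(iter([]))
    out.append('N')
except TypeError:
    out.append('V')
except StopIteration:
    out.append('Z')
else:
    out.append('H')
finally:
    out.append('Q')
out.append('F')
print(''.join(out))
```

Execution trace: 'M' (try body) → 'Z' (except StopIteration) → 'Q' (finally) → 'F' (after the try/except). Output: MZQF

Answer: MZQF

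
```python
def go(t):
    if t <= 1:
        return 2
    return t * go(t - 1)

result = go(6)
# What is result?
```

go(6) = 6 * 5 * 4 * 3 * 2 * 2 = 1440

Answer: 1440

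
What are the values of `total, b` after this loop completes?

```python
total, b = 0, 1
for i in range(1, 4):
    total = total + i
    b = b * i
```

Sum and factorial of 1 to 3
`total, b` takes the values: (0, 1) → (1, 1) → (3, 1) → (3, 2) → (6, 2) → (6, 6)

Answer: 6, 6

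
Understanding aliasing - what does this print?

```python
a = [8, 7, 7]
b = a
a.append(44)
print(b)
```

Key concept: basic list aliasing.
Step by step:
`a = [8, 7, 7]` → a = [8, 7, 7]
`b = a` → b = [8, 7, 7] (same object as a)
`a.append(44)` → a = [8, 7, 7, 44] (same object as b); b = [8, 7, 7, 44] (same object as a)
`print(b)` → prints [8, 7, 7, 44]

Answer: [8, 7, 7, 44]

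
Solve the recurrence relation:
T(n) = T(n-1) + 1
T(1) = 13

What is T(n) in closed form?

Unrolling: T(n) = T(1) + 1·(n-1) = 13 + 1(n-1) = n + 12.

Answer: T(n) = n + 12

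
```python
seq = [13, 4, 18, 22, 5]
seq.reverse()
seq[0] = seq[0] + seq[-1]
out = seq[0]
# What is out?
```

Trace:
`seq = [13, 4, 18, 22, 5]` → seq = [13, 4, 18, 22, 5]
`seq.reverse()` → seq = [5, 22, 18, 4, 13]
`seq[0] = seq[0] + seq[-1]` → seq = [18, 22, 18, 4, 13]
`out = seq[0]` → out = 18
So out = 18

Answer: 18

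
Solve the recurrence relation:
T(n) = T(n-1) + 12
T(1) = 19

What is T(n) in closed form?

Unrolling: T(n) = T(1) + 12·(n-1) = 19 + 12(n-1) = 12n + 7.

Answer: T(n) = 12n + 7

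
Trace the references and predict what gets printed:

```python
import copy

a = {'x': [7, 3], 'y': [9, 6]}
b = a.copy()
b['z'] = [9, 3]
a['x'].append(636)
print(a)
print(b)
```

Key concept: shallow copy of dict with mutable values.
Step by step:
`a = {'x': [7, 3], 'y': [9, 6]}` → a = {'x': [7, 3], 'y': [9, 6]}
`b = a.copy()` → b = {'x': [7, 3], 'y': [9, 6]}
`b['z'] = [9, 3]` → b = {'x': [7, 3], 'y': [9, 6], 'z': [9, 3]}
`a['x'].append(636)` → a = {'x': [7, 3, 636], 'y': [9, 6]}; b = {'x': [7, 3, 636], 'y': [9, 6], 'z': [9, 3]}
`print(a)` → prints {'x': [7, 3, 636], 'y': [9, 6]}
`print(b)` → prints {'x': [7, 3, 636], 'y': [9, 6], 'z': [9, 3]}

Answer:
{'x': [7, 3, 636], 'y': [9, 6]}
{'x': [7, 3, 636], 'y': [9, 6], 'z': [9, 3]}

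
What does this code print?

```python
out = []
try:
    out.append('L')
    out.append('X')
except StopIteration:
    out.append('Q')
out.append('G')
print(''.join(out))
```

Execution trace: 'L' (try body) → 'X' (try body, no exception) → 'G' (after the try/except). Output: LXG

Answer: LXG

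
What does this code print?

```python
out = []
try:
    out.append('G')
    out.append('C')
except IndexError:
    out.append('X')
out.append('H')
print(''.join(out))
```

Execution trace: 'G' (try body) → 'C' (try body, no exception) → 'H' (after the try/except). Output: GCH

Answer: GCH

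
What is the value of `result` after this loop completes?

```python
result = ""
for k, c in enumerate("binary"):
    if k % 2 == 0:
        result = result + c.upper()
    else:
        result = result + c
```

Uppercase even positions in 'binary'
`result` takes the values: "" → "B" → "Bi" → "BiN" → "BiNa" → "BiNaR" → "BiNaRy"

Answer: "BiNaRy"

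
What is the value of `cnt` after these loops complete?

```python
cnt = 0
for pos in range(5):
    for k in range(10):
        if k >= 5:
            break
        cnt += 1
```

Inner breaks at 5, outer runs 5 times
`cnt` takes the values: 0 → 1 → 2 → 3 → 4 → 5 → 6 → 7 → 8 → 9 → 10 → 11 → 12 → 13 → 14 → 15 → 16 → 17 → 18 → 19 → 20 → 21 → 22 → 23 → 24 → 25

Answer: 25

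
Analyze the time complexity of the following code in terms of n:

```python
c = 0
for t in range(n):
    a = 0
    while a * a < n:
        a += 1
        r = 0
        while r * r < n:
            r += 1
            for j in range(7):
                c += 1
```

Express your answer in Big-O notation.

Each loop level contributes: n × √n × √n × 1. Multiplying the contributions gives O(n^2).

Answer: O(n^2)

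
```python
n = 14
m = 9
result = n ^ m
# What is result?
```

Trace:
`n = 14` → n = 14
`m = 9` → m = 9
`result = n ^ m` → result = 7
So result = 7

Answer: 7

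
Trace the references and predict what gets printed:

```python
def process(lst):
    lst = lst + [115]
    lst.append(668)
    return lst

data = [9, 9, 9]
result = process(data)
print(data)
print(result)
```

Key concept: rebinding parameter vs mutation.
Step by step:
`data = [9, 9, 9]` → data = [9, 9, 9]
`result = process(data)` → result = [9, 9, 9, 115, 668]
`print(data)` → prints [9, 9, 9]
`print(result)` → prints [9, 9, 9, 115, 668]

Answer:
[9, 9, 9]
[9, 9, 9, 115, 668]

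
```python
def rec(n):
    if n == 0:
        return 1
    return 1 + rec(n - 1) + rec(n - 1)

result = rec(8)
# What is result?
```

rec(n) = 1 + 2·rec(n-1), rec(0)=1. Closed form: (1+1)·2^8 - 1 = 511.

Answer: 511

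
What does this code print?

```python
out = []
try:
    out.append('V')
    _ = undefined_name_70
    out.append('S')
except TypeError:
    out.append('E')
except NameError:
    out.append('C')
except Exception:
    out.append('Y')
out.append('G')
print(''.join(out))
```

Execution trace: 'V' (try body) → 'C' (except NameError) → 'G' (after the try/except). Output: VCG

Answer: VCG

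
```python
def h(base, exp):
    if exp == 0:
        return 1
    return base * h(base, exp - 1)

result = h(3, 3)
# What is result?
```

h(3, 3) = 3 * 3 * 3 = 27

Answer: 27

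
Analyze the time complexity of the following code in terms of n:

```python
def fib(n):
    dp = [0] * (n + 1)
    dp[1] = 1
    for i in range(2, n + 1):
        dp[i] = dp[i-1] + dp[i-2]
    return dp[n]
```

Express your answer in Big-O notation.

This is Dynamic programming Fibonacci. Time complexity: O(n).

Answer: O(n)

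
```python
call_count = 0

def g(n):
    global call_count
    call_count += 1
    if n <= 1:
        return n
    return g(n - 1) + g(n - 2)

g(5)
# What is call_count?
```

Calls(n) = 1 + Calls(n-1) + Calls(n-2); Calls(0)=Calls(1)=1. For n=5 this gives 15.

Answer: 15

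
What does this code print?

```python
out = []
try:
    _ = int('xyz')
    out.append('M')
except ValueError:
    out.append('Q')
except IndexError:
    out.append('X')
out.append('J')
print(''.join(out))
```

Execution trace: 'Q' (except ValueError) → 'J' (after the try/except). Output: QJ

Answer: QJ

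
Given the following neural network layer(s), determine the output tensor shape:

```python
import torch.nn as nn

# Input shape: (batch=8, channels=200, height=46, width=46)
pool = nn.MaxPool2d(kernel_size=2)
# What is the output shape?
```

Input: (8, 200, 46, 46) -> Output: (8, 200, 23, 23)

Answer: (8, 200, 23, 23)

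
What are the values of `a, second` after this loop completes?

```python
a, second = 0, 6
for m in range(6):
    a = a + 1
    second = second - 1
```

a goes 0→6, second goes 6→0
`a, second` takes the values: (0, 6) → (1, 6) → (1, 5) → (2, 5) → (2, 4) → (3, 4) → (3, 3) → (4, 3) → (4, 2) → (5, 2) → (5, 1) → (6, 1) → (6, 0)

Answer: 6, 0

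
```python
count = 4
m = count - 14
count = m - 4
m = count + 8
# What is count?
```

Trace:
`count = 4` → count = 4
`m = count - 14` → m = -10
`count = m - 4` → count = -14
`m = count + 8` → m = -6
So count = -14

Answer: -14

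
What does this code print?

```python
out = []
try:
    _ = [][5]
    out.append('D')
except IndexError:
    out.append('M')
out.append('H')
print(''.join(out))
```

Execution trace: 'M' (except IndexError) → 'H' (after the try/except). Output: MH

Answer: MH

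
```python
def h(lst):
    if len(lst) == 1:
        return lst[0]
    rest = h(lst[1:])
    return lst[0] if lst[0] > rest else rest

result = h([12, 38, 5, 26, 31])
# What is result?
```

Recursive max over [12, 38, 5, 26, 31] = 38

Answer: 38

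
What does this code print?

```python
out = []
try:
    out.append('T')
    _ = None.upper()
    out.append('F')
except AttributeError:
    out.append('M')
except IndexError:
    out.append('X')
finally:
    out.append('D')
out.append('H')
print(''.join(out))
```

Execution trace: 'T' (try body) → 'M' (except AttributeError) → 'D' (finally) → 'H' (after the try/except). Output: TMDH

Answer: TMDH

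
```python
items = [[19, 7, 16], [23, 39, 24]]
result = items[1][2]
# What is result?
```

Trace:
`items = [[19, 7, 16], [23, 39, 24]]` → items = [[19, 7, 16], [23, 39, 24]]
`result = items[1][2]` → result = 24
So result = 24

Answer: 24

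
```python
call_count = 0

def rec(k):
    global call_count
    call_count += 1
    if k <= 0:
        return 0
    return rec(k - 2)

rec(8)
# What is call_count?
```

Linear recursion stepping by 2: 5 calls from k=8 down to ≤0.

Answer: 5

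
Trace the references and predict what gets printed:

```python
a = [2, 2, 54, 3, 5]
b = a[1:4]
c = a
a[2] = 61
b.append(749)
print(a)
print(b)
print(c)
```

Key concept: slice vs alias.
Step by step:
`a = [2, 2, 54, 3, 5]` → a = [2, 2, 54, 3, 5]
`b = a[1:4]` → b = [2, 54, 3]
`c = a` → c = [2, 2, 54, 3, 5] (same object as a)
`a[2] = 61` → a = [2, 2, 61, 3, 5] (same object as c); c = [2, 2, 61, 3, 5] (same object as a)
`b.append(749)` → b = [2, 54, 3, 749]
`print(a)` → prints [2, 2, 61, 3, 5]
`print(b)` → prints [2, 54, 3, 749]
`print(c)` → prints [2, 2, 61, 3, 5]

Answer:
[2, 2, 61, 3, 5]
[2, 54, 3, 749]
[2, 2, 61, 3, 5]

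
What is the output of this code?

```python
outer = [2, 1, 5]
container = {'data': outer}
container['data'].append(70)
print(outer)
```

Key concept: dict holds reference to list.
Step by step:
`outer = [2, 1, 5]` → outer = [2, 1, 5]
`container = {'data': outer}` → container = {'data': [2, 1, 5]}
`container['data'].append(70)` → outer = [2, 1, 5, 70]; container = {'data': [2, 1, 5, 70]}
`print(outer)` → prints [2, 1, 5, 70]

Answer: [2, 1, 5, 70]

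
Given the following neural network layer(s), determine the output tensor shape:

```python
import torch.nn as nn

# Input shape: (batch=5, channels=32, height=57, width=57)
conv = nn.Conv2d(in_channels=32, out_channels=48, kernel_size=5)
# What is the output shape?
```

Input: (5, 32, 57, 57) -> Output: (5, 48, 53, 53)

Answer: (5, 48, 53, 53)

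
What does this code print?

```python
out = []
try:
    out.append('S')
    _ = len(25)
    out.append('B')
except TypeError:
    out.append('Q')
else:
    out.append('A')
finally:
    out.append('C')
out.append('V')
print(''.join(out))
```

Execution trace: 'S' (try body) → 'Q' (except TypeError) → 'C' (finally) → 'V' (after the try/except). Output: SQCV

Answer: SQCV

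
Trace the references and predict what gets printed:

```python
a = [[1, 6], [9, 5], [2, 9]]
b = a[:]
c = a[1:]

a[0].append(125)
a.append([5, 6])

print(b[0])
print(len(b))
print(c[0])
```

Key concept: slice with nested mutation.
Step by step:
`a = [[1, 6], [9, 5], [2, 9]]` → a = [[1, 6], [9, 5], [2, 9]]
`b = a[:]` → b = [[1, 6], [9, 5], [2, 9]]
`c = a[1:]` → c = [[9, 5], [2, 9]]
`a[0].append(125)` → a = [[1, 6, 125], [9, 5], [2, 9]]; b = [[1, 6, 125], [9, 5], [2, 9]]
`a.append([5, 6])` → a = [[1, 6, 125], [9, 5], [2, 9], [5, 6]]
`print(b[0])` → prints [1, 6, 125]
`print(len(b))` → prints 3
`print(c[0])` → prints [9, 5]

Answer:
[1, 6, 125]
3
[9, 5]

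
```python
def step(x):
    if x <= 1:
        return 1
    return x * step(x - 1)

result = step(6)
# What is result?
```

step(6) = 6 * 5 * 4 * 3 * 2 * 1 = 720

Answer: 720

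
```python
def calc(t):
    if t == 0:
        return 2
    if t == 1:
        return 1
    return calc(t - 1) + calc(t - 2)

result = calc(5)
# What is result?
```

Build up from base cases: calc(0)=2, calc(1)=1, calc(2)=3, calc(3)=4, calc(4)=7, calc(5)=11

Answer: 11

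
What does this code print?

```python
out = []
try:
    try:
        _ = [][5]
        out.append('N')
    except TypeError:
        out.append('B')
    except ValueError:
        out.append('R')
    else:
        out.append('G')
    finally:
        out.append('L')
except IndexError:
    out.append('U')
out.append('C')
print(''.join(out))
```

Execution trace: 'L' (inner finally) → 'U' (outer except IndexError) → 'C' (after the try/except). Output: LUC

Answer: LUC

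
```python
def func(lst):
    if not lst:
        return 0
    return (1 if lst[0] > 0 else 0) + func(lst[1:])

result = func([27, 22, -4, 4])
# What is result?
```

Count of positive elements in [27, 22, -4, 4] = 3

Answer: 3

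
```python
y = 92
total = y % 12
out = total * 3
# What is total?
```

Trace:
`y = 92` → y = 92
`total = y % 12` → total = 8
`out = total * 3` → out = 24
So total = 8

Answer: 8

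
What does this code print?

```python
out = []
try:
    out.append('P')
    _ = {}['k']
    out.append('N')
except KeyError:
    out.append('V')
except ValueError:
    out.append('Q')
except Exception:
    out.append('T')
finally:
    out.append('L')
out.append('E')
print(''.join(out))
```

Execution trace: 'P' (try body) → 'V' (except KeyError) → 'L' (finally) → 'E' (after the try/except). Output: PVLE

Answer: PVLE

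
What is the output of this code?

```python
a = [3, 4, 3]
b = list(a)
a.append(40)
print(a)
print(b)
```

Key concept: list() constructor creates copy.
Step by step:
`a = [3, 4, 3]` → a = [3, 4, 3]
`b = list(a)` → b = [3, 4, 3]
`a.append(40)` → a = [3, 4, 3, 40]
`print(a)` → prints [3, 4, 3, 40]
`print(b)` → prints [3, 4, 3]

Answer:
[3, 4, 3, 40]
[3, 4, 3]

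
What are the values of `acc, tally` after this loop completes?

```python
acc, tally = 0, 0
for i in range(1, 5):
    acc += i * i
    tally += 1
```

Sum of squares and count
`acc, tally` takes the values: (0, 0) → (1, 0) → (1, 1) → (5, 1) → (5, 2) → (14, 2) → (14, 3) → (30, 3) → (30, 4)

Answer: 30, 4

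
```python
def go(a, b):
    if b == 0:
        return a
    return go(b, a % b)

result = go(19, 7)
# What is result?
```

go(19, 7) -> go(7, 5) -> go(5, 2) -> go(2, 1) -> go(1, 0) -> 1

Answer: 1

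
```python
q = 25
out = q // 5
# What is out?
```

Trace:
`q = 25` → q = 25
`out = q // 5` → out = 5
So out = 5

Answer: 5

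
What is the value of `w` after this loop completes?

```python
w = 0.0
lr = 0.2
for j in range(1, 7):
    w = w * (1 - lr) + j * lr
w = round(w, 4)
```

Moving average with lr=0.2
`w` takes the values: 0.0 → 0.2 → 0.56 → 1.048 → 1.6384 → 2.31072 → 3.048576 → 3.0486

Answer: 3.0486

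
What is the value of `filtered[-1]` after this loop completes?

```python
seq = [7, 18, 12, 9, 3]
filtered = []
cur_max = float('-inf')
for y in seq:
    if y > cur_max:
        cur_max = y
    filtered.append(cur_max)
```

Running max ends at 18
`filtered` takes the values: [] → [7] → [7, 18] → [7, 18, 18] → [7, 18, 18, 18] → [7, 18, 18, 18, 18]
So `filtered[-1]` = 18

Answer: 18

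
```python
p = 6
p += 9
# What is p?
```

Trace:
`p = 6` → p = 6
`p += 9` → p = 15
So p = 15

Answer: 15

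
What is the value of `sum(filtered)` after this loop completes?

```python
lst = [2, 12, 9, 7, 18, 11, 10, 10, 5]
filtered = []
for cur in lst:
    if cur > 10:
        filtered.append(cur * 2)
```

Sum of doubled values > 10
`filtered` takes the values: [] → [24] → [24, 36] → [24, 36, 22]
So `sum(filtered)` = 82

Answer: 82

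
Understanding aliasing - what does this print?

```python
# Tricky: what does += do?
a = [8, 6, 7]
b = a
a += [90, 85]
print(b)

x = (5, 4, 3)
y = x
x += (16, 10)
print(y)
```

Key concept: += behavior differs for mutable vs immutable.
Step by step:
`a = [8, 6, 7]` → a = [8, 6, 7]
`b = a` → b = [8, 6, 7] (same object as a)
`a += [90, 85]` → a = [8, 6, 7, 90, 85] (same object as b); b = [8, 6, 7, 90, 85] (same object as a)
`print(b)` → prints [8, 6, 7, 90, 85]
`x = (5, 4, 3)` → x = (5, 4, 3)
`y = x` → y = (5, 4, 3)
`x += (16, 10)` → x = (5, 4, 3, 16, 10)
`print(y)` → prints (5, 4, 3)

Answer:
[8, 6, 7, 90, 85]
(5, 4, 3)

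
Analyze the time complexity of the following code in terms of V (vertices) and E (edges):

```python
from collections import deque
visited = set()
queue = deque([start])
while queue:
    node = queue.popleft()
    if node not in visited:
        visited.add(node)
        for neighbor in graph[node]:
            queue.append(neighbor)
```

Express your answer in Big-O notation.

This is Breadth-first search on a graph. Time complexity: O(V + E).

Answer: O(V + E)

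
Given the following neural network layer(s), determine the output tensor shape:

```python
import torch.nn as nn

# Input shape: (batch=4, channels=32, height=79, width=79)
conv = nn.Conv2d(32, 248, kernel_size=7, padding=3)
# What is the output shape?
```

Input: (4, 32, 79, 79) -> Output: (4, 248, 79, 79)

Answer: (4, 248, 79, 79)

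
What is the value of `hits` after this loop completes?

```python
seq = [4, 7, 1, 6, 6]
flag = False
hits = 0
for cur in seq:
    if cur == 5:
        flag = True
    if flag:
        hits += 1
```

Count elements after first 5 in [4, 7, 1, 6, 6]
`hits` takes the values: 0

Answer: 0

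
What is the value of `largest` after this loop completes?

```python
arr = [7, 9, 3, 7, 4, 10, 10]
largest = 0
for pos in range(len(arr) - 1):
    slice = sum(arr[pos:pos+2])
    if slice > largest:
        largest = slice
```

Max sum of 2-element window in [7, 9, 3, 7, 4, 10, 10]
`largest` takes the values: 0 → 16 → 20

Answer: 20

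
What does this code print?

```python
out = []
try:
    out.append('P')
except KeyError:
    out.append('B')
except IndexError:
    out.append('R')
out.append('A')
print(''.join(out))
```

Execution trace: 'P' (try body, no exception) → 'A' (after the try/except). Output: PA

Answer: PA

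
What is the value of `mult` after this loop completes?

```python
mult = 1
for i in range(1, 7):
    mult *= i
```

6! = 720
`mult` takes the values: 1 → 2 → 6 → 24 → 120 → 720

Answer: 720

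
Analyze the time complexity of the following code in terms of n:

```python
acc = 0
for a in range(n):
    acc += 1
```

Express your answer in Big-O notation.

Each loop level contributes: n. Multiplying the contributions gives O(n).

Answer: O(n)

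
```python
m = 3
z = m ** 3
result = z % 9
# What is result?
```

Trace:
`m = 3` → m = 3
`z = m ** 3` → z = 27
`result = z % 9` → result = 0
So result = 0

Answer: 0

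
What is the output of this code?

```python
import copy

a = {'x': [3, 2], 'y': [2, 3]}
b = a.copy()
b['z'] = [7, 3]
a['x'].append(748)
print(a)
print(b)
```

Key concept: shallow copy of dict with mutable values.
Step by step:
`a = {'x': [3, 2], 'y': [2, 3]}` → a = {'x': [3, 2], 'y': [2, 3]}
`b = a.copy()` → b = {'x': [3, 2], 'y': [2, 3]}
`b['z'] = [7, 3]` → b = {'x': [3, 2], 'y': [2, 3], 'z': [7, 3]}
`a['x'].append(748)` → a = {'x': [3, 2, 748], 'y': [2, 3]}; b = {'x': [3, 2, 748], 'y': [2, 3], 'z': [7, 3]}
`print(a)` → prints {'x': [3, 2, 748], 'y': [2, 3]}
`print(b)` → prints {'x': [3, 2, 748], 'y': [2, 3], 'z': [7, 3]}

Answer:
{'x': [3, 2, 748], 'y': [2, 3]}
{'x': [3, 2, 748], 'y': [2, 3], 'z': [7, 3]}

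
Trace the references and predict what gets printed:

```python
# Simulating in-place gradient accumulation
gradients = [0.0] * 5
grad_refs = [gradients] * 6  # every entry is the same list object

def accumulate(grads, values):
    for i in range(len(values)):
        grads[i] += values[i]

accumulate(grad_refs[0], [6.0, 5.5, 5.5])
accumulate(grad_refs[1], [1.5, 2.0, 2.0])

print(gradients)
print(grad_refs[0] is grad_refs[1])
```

Key concept: gradient accumulation aliasing.
Step by step:
`gradients = [0.0] * 5` → gradients = [0.0, 0.0, 0.0, 0.0, 0.0]
`grad_refs = [gradients] * 6` → grad_refs = [[0.0, 0.0, 0.0, 0.0, 0.0], [0.0, 0.0, 0.0, 0.0, 0.0], [0.0, 0.0, 0.0, 0.0, 0.0], [0.0, 0.0, 0.0, 0.0, 0.0], [0.0, 0.0, 0.0, 0.0, 0.0], [0.0, 0.0, 0.0, 0.0, 0.0]]
`accumulate(grad_refs[0], [6.0, 5.5, 5.5])` → gradients = [6.0, 5.5, 5.5, 0.0, 0.0]; grad_refs = [[6.0, 5.5, 5.5, 0.0, 0.0], [6.0, 5.5, 5.5, 0.0, 0.0], [6.0, 5.5, 5.5, 0.0, 0.0], [6.0, 5.5, 5.5, 0.0, 0.0], [6.0, 5.5, 5.5, 0.0, 0.0], [6.0, 5.5, 5.5, 0.0, 0.0]]
`accumulate(grad_refs[1], [1.5, 2.0, 2.0])` → gradients = [7.5, 7.5, 7.5, 0.0, 0.0]; grad_refs = [[7.5, 7.5, 7.5, 0.0, 0.0], [7.5, 7.5, 7.5, 0.0, 0.0], [7.5, 7.5, 7.5, 0.0, 0.0], [7.5, 7.5, 7.5, 0.0, 0.0], [7.5, 7.5, 7.5, 0.0, 0.0], [7.5, 7.5, 7.5, 0.0, 0.0]]
`print(gradients)` → prints [7.5, 7.5, 7.5, 0.0, 0.0]
`print(grad_refs[0] is grad_refs[1])` → prints True

Answer:
[7.5, 7.5, 7.5, 0.0, 0.0]
True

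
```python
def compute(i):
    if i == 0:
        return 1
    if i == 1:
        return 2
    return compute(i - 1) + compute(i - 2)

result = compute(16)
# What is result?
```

Build up from base cases: compute(0)=1, compute(1)=2, compute(2)=3, compute(3)=5, compute(4)=8, compute(5)=13, compute(6)=21, ..., compute(16)=2584

Answer: 2584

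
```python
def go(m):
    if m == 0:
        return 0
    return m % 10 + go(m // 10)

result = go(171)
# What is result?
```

Sum of digits of 171: 1 + 7 + 1 = 9

Answer: 9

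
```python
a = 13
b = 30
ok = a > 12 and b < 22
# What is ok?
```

Trace:
`a = 13` → a = 13
`b = 30` → b = 30
`ok = a > 12 and b < 22` → ok = False
So ok = False

Answer: False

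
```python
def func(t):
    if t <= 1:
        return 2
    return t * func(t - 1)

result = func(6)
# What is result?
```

func(6) = 6 * 5 * 4 * 3 * 2 * 2 = 1440

Answer: 1440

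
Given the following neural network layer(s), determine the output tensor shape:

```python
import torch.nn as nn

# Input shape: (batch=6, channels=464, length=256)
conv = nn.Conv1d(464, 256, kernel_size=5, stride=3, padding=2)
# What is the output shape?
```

Input: (6, 464, 256) -> Output: (6, 256, 86)

Answer: (6, 256, 86)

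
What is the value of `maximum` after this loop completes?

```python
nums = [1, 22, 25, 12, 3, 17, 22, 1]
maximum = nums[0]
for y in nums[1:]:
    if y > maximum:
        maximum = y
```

Maximum of [1, 22, 25, 12, 3, 17, 22, 1]
`maximum` takes the values: 1 → 22 → 25

Answer: 25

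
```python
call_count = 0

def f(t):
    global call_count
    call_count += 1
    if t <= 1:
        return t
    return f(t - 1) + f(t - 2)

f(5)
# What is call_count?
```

Calls(t) = 1 + Calls(t-1) + Calls(t-2); Calls(0)=Calls(1)=1. For t=5 this gives 15.

Answer: 15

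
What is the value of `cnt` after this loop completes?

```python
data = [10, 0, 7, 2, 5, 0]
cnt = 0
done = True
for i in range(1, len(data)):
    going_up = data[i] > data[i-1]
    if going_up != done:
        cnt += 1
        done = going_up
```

Count direction changes in [10, 0, 7, 2, 5, 0]
`cnt` takes the values: 0 → 1 → 2 → 3 → 4 → 5

Answer: 5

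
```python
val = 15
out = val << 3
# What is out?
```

Trace:
`val = 15` → val = 15
`out = val << 3` → out = 120
So out = 120

Answer: 120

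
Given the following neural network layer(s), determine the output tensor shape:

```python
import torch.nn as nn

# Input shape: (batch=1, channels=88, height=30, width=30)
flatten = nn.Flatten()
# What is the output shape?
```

Input: (1, 88, 30, 30) -> Output: (1, 79200)

Answer: (1, 79200)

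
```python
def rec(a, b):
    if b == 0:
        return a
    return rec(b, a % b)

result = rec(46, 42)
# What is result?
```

rec(46, 42) -> rec(42, 4) -> rec(4, 2) -> rec(2, 0) -> 2

Answer: 2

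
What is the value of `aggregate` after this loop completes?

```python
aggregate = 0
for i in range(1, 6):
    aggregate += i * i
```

Sum of squares 1² to 5² = 55
`aggregate` takes the values: 0 → 1 → 5 → 14 → 30 → 55

Answer: 55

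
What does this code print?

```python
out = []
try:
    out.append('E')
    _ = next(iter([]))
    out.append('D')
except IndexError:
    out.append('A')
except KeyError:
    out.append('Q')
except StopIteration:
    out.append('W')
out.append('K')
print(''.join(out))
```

Execution trace: 'E' (try body) → 'W' (except StopIteration) → 'K' (after the try/except). Output: EWK

Answer: EWK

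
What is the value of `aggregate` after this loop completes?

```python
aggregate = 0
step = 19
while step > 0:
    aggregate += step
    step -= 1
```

Sum 19 down to 1
`aggregate` takes the values: 0 → 19 → 37 → 54 → 70 → 85 → 99 → 112 → 124 → 135 → 145 → 154 → 162 → 169 → 175 → 180 → 184 → 187 → 189 → 190

Answer: 190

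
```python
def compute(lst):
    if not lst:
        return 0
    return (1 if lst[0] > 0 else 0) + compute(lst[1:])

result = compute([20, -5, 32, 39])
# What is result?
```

Count of positive elements in [20, -5, 32, 39] = 3

Answer: 3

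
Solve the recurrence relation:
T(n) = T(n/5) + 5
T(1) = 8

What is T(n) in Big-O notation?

Each step divides n by 5 and adds 5. After log_5(n) steps we reach T(1)=8. So T(n) = 5·log_5(n) + 8 = O(log n).

Answer: O(log n)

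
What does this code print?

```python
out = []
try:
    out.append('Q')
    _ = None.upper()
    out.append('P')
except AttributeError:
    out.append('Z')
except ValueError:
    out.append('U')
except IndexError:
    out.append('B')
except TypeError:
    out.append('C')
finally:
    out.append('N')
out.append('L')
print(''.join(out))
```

Execution trace: 'Q' (try body) → 'Z' (except AttributeError) → 'N' (finally) → 'L' (after the try/except). Output: QZNL

Answer: QZNL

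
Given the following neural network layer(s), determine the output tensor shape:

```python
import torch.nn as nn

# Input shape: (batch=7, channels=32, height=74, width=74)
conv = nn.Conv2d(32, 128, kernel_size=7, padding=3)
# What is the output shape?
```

Input: (7, 32, 74, 74) -> Output: (7, 128, 74, 74)

Answer: (7, 128, 74, 74)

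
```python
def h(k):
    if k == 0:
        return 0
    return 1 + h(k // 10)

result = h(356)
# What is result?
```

Count of digits of 356: 3

Answer: 3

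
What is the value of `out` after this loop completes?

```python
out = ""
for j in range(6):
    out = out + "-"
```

Repeat '-' 6 times
`out` takes the values: "" → "-" → "--" → "---" → "----" → "-----" → "------"

Answer: "------"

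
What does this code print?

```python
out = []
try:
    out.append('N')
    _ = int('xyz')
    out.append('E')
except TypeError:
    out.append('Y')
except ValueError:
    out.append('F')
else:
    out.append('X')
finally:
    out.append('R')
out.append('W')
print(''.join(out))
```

Execution trace: 'N' (try body) → 'F' (except ValueError) → 'R' (finally) → 'W' (after the try/except). Output: NFRW

Answer: NFRW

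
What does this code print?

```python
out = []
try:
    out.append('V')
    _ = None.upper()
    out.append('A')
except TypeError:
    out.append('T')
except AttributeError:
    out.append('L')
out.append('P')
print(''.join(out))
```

Execution trace: 'V' (try body) → 'L' (except AttributeError) → 'P' (after the try/except). Output: VLP

Answer: VLP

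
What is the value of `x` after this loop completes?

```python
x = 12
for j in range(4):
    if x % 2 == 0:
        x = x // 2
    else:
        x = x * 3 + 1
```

Collatz-style transformation from 12
`x` takes the values: 12 → 6 → 3 → 10 → 5

Answer: 5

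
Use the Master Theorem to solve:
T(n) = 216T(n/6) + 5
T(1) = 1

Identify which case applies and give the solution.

a=216, b=6, f(n)=5. log_6(216) = 3. Since c=0 < 3, Case 1 applies: T(n) = Θ(n^log_b(a)) = O(n^3).

Answer: O(n^3) - Case 1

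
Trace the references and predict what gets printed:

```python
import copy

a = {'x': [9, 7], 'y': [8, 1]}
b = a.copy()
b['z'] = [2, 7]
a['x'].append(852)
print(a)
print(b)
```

Key concept: shallow copy of dict with mutable values.
Step by step:
`a = {'x': [9, 7], 'y': [8, 1]}` → a = {'x': [9, 7], 'y': [8, 1]}
`b = a.copy()` → b = {'x': [9, 7], 'y': [8, 1]}
`b['z'] = [2, 7]` → b = {'x': [9, 7], 'y': [8, 1], 'z': [2, 7]}
`a['x'].append(852)` → a = {'x': [9, 7, 852], 'y': [8, 1]}; b = {'x': [9, 7, 852], 'y': [8, 1], 'z': [2, 7]}
`print(a)` → prints {'x': [9, 7, 852], 'y': [8, 1]}
`print(b)` → prints {'x': [9, 7, 852], 'y': [8, 1], 'z': [2, 7]}

Answer:
{'x': [9, 7, 852], 'y': [8, 1]}
{'x': [9, 7, 852], 'y': [8, 1], 'z': [2, 7]}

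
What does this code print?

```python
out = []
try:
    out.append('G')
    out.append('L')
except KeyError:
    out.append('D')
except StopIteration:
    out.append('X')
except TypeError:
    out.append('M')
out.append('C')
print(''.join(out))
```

Execution trace: 'G' (try body) → 'L' (try body, no exception) → 'C' (after the try/except). Output: GLC

Answer: GLC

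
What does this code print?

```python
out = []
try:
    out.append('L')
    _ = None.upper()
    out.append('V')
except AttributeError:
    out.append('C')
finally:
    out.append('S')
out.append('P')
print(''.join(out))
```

Execution trace: 'L' (try body) → 'C' (except AttributeError) → 'S' (finally) → 'P' (after the try/except). Output: LCSP

Answer: LCSP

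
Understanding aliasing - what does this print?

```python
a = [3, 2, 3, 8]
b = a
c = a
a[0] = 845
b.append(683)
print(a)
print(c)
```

Key concept: multiple aliases.
Step by step:
`a = [3, 2, 3, 8]` → a = [3, 2, 3, 8]
`b = a` → b = [3, 2, 3, 8] (same object as a)
`c = a` → c = [3, 2, 3, 8] (same object as a, b)
`a[0] = 845` → a = [845, 2, 3, 8] (same object as b, c); b = [845, 2, 3, 8] (same object as a, c); c = [845, 2, 3, 8] (same object as a, b)
`b.append(683)` → a = [845, 2, 3, 8, 683] (same object as b, c); b = [845, 2, 3, 8, 683] (same object as a, c); c = [845, 2, 3, 8, 683] (same object as a, b)
`print(a)` → prints [845, 2, 3, 8, 683]
`print(c)` → prints [845, 2, 3, 8, 683]

Answer:
[845, 2, 3, 8, 683]
[845, 2, 3, 8, 683]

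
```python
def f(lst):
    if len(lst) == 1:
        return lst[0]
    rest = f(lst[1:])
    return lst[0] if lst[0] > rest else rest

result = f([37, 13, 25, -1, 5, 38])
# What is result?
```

Recursive max over [37, 13, 25, -1, 5, 38] = 38

Answer: 38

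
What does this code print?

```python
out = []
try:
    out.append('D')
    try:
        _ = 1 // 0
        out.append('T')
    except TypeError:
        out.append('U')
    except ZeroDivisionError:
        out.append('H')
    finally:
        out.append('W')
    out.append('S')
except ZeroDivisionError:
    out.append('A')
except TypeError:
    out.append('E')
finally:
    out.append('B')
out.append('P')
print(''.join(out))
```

Execution trace: 'D' (try body) → 'H' (inner except ZeroDivisionError) → 'W' (inner finally) → 'S' (try body, no exception) → 'B' (finally) → 'P' (after the try/except). Output: DHWSBP

Answer: DHWSBP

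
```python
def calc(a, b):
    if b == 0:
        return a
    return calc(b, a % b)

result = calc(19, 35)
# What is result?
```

calc(19, 35) -> calc(35, 19) -> calc(19, 16) -> calc(16, 3) -> calc(3, 1) -> calc(1, 0) -> 1

Answer: 1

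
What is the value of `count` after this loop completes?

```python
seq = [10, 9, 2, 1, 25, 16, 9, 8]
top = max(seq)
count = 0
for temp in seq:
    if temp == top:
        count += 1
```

Count of max value 25 in [10, 9, 2, 1, 25, 16, 9, 8]
`count` takes the values: 0 → 1

Answer: 1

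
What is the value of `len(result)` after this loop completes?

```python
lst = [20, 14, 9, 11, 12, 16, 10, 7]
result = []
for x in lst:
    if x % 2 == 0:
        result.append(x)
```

Count even numbers in [20, 14, 9, 11, 12, 16, 10, 7]
`result` takes the values: [] → [20] → [20, 14] → [20, 14, 12] → [20, 14, 12, 16] → [20, 14, 12, 16, 10]
So `len(result)` = 5

Answer: 5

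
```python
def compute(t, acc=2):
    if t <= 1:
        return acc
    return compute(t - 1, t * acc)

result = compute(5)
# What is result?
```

Accumulator trace (n, acc): (5, 2) -> (4, 10) -> (3, 40) -> (2, 120) -> (1, 240) -> return 240

Answer: 240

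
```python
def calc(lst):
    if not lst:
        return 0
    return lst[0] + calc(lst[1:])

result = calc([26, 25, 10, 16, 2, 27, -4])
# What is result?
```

26 + 25 + 10 + 16 + 2 + 27 + (-4) + 0 = 102

Answer: 102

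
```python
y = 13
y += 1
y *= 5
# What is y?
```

Trace:
`y = 13` → y = 13
`y += 1` → y = 14
`y *= 5` → y = 70
So y = 70

Answer: 70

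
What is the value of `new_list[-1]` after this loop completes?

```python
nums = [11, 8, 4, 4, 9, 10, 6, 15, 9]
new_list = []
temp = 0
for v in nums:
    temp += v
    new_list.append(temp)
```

Cumulative sum ends at 76
`new_list` takes the values: [] → [11] → [11, 19] → [11, 19, 23] → [11, 19, 23, 27] → [11, 19, 23, 27, 36] → [11, 19, 23, 27, 36, 46] → [11, 19, 23, 27, 36, 46, 52] → [11, 19, 23, 27, 36, 46, 52, 67] → [11, 19, 23, 27, 36, 46, 52, 67, 76]
So `new_list[-1]` = 76

Answer: 76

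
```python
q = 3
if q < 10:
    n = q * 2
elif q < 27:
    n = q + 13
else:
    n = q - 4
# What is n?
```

Trace:
`q = 3` → q = 3
`if q < 10: ...` → q < 10 is True → n = 6
So n = 6

Answer: 6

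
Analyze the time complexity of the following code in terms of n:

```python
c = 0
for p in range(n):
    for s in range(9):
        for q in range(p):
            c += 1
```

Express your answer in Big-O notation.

Each loop level contributes: n × 1 × n. Multiplying the contributions gives O(n^2).

Answer: O(n^2)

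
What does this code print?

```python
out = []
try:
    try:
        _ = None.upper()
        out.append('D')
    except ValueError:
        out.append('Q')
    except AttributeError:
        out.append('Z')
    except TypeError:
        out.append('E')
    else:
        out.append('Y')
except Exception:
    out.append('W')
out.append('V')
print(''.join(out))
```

Execution trace: 'Z' (inner except AttributeError) → 'V' (after the try/except). Output: ZV

Answer: ZV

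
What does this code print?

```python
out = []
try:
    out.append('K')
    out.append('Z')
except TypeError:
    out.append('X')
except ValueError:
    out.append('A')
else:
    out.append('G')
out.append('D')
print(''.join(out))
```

Execution trace: 'K' (try body) → 'Z' (try body, no exception) → 'G' (else) → 'D' (after the try/except). Output: KZGD

Answer: KZGD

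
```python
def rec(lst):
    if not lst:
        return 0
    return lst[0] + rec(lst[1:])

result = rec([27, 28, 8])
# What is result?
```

27 + 28 + 8 + 0 = 63

Answer: 63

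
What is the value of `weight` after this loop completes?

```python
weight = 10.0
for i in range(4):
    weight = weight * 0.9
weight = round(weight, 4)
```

Exponential decay: 10.0 * 0.9^4
`weight` takes the values: 10.0 → 9.0 → 8.1 → 7.29 → 6.561

Answer: 6.561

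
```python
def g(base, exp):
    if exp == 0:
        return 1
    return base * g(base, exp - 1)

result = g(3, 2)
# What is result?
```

g(3, 2) = 3 * 3 = 9

Answer: 9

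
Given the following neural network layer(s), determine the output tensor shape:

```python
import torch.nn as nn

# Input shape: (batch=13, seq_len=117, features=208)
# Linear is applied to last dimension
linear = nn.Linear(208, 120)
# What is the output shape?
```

Input: (13, 117, 208) -> Output: (13, 117, 120)

Answer: (13, 117, 120)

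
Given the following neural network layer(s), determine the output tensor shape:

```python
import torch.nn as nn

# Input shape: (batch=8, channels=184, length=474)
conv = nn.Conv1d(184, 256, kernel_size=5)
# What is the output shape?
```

Input: (8, 184, 474) -> Output: (8, 256, 470)

Answer: (8, 256, 470)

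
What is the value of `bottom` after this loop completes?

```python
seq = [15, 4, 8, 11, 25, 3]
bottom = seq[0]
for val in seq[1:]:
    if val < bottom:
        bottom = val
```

Minimum of [15, 4, 8, 11, 25, 3]
`bottom` takes the values: 15 → 4 → 3

Answer: 3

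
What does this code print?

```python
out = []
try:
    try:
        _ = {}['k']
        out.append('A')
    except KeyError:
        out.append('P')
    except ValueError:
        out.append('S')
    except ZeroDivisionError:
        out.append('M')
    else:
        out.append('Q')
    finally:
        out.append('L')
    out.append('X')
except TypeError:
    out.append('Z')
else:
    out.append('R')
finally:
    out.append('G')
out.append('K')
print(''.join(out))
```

Execution trace: 'P' (inner except KeyError) → 'L' (inner finally) → 'X' (try body, no exception) → 'R' (else) → 'G' (finally) → 'K' (after the try/except). Output: PLXRGK

Answer: PLXRGK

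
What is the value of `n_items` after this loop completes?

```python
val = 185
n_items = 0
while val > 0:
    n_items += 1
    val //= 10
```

Count digits by repeated division by 10
`n_items` takes the values: 0 → 1 → 2 → 3

Answer: 3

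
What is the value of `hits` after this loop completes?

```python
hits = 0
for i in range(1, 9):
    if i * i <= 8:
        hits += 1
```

Count numbers where i² ≤ 8
`hits` takes the values: 0 → 1 → 2

Answer: 2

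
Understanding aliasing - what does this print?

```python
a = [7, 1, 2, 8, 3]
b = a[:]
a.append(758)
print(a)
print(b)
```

Key concept: slice [:] creates copy.
Step by step:
`a = [7, 1, 2, 8, 3]` → a = [7, 1, 2, 8, 3]
`b = a[:]` → b = [7, 1, 2, 8, 3]
`a.append(758)` → a = [7, 1, 2, 8, 3, 758]
`print(a)` → prints [7, 1, 2, 8, 3, 758]
`print(b)` → prints [7, 1, 2, 8, 3]

Answer:
[7, 1, 2, 8, 3, 758]
[7, 1, 2, 8, 3]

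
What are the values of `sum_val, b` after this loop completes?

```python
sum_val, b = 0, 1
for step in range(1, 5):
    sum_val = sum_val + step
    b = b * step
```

Sum and factorial of 1 to 4
`sum_val, b` takes the values: (0, 1) → (1, 1) → (3, 1) → (3, 2) → (6, 2) → (6, 6) → (10, 6) → (10, 24)

Answer: 10, 24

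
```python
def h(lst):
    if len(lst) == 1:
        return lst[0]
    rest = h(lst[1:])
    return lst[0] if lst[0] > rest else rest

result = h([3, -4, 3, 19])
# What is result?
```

Recursive max over [3, -4, 3, 19] = 19

Answer: 19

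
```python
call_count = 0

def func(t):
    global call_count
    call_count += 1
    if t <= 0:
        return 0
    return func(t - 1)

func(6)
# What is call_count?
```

Linear recursion stepping by 1: 7 calls from t=6 down to ≤0.

Answer: 7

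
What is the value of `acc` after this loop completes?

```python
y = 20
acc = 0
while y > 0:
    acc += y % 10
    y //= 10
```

Sum digits of 20
`acc` takes the values: 0 → 2

Answer: 2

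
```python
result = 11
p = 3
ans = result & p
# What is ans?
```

Trace:
`result = 11` → result = 11
`p = 3` → p = 3
`ans = result & p` → ans = 3
So ans = 3

Answer: 3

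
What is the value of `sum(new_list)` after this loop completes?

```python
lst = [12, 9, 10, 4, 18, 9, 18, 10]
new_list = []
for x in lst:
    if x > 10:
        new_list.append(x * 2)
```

Sum of doubled values > 10
`new_list` takes the values: [] → [24] → [24, 36] → [24, 36, 36]
So `sum(new_list)` = 96

Answer: 96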